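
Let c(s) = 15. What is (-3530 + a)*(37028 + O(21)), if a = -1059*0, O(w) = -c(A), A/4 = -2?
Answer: -130655890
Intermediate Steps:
A = -8 (A = 4*(-2) = -8)
O(w) = -15 (O(w) = -1*15 = -15)
a = 0 (a = -353*0 = 0)
(-3530 + a)*(37028 + O(21)) = (-3530 + 0)*(37028 - 15) = -3530*37013 = -130655890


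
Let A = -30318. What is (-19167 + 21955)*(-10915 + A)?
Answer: -114957604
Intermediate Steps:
(-19167 + 21955)*(-10915 + A) = (-19167 + 21955)*(-10915 - 30318) = 2788*(-41233) = -114957604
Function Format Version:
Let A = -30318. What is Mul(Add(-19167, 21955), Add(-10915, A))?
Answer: -114957604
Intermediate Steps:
Mul(Add(-19167, 21955), Add(-10915, A)) = Mul(Add(-19167, 21955), Add(-10915, -30318)) = Mul(2788, -41233) = -114957604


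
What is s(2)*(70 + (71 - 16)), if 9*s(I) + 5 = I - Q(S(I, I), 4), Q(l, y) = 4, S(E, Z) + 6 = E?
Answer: -875/9 ≈ -97.222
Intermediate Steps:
S(E, Z) = -6 + E
s(I) = -1 + I/9 (s(I) = -5/9 + (I - 1*4)/9 = -5/9 + (I - 4)/9 = -5/9 + (-4 + I)/9 = -5/9 + (-4/9 + I/9) = -1 + I/9)
s(2)*(70 + (71 - 16)) = (-1 + (⅑)*2)*(70 + (71 - 16)) = (-1 + 2/9)*(70 + 55) = -7/9*125 = -875/9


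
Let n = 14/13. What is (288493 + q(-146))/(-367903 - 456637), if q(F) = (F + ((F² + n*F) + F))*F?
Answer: 35854719/10719020 ≈ 3.3450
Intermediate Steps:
n = 14/13 (n = 14*(1/13) = 14/13 ≈ 1.0769)
q(F) = F*(F² + 40*F/13) (q(F) = (F + ((F² + 14*F/13) + F))*F = (F + (F² + 27*F/13))*F = (F² + 40*F/13)*F = F*(F² + 40*F/13))
(288493 + q(-146))/(-367903 - 456637) = (288493 + (-146)²*(40/13 - 146))/(-367903 - 456637) = (288493 + 21316*(-1858/13))/(-824540) = (288493 - 39605128/13)*(-1/824540) = -35854719/13*(-1/824540) = 35854719/10719020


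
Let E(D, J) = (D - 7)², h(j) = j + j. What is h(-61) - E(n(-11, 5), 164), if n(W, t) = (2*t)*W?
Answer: -13811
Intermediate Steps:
h(j) = 2*j
n(W, t) = 2*W*t
E(D, J) = (-7 + D)²
h(-61) - E(n(-11, 5), 164) = 2*(-61) - (-7 + 2*(-11)*5)² = -122 - (-7 - 110)² = -122 - 1*(-117)² = -122 - 1*13689 = -122 - 13689 = -13811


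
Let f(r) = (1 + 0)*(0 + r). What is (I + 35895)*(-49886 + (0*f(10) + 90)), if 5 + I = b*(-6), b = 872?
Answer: -1526645768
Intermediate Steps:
I = -5237 (I = -5 + 872*(-6) = -5 - 5232 = -5237)
f(r) = r (f(r) = 1*r = r)
(I + 35895)*(-49886 + (0*f(10) + 90)) = (-5237 + 35895)*(-49886 + (0*10 + 90)) = 30658*(-49886 + (0 + 90)) = 30658*(-49886 + 90) = 30658*(-49796) = -1526645768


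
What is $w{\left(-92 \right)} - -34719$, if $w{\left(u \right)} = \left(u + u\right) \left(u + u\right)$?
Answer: $68575$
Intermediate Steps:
$w{\left(u \right)} = 4 u^{2}$ ($w{\left(u \right)} = 2 u 2 u = 4 u^{2}$)
$w{\left(-92 \right)} - -34719 = 4 \left(-92\right)^{2} - -34719 = 4 \cdot 8464 + 34719 = 33856 + 34719 = 68575$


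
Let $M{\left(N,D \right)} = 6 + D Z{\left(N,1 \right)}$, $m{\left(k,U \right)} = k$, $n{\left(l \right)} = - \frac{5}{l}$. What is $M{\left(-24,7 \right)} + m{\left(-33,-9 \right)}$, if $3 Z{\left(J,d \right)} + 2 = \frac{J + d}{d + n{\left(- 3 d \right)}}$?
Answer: $- \frac{1243}{24} \approx -51.792$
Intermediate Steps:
$Z{\left(J,d \right)} = - \frac{2}{3} + \frac{J + d}{3 \left(d + \frac{5}{3 d}\right)}$ ($Z{\left(J,d \right)} = - \frac{2}{3} + \frac{\left(J + d\right) \frac{1}{d - \frac{5}{\left(-3\right) d}}}{3} = - \frac{2}{3} + \frac{\left(J + d\right) \frac{1}{d - 5 \left(- \frac{1}{3 d}\right)}}{3} = - \frac{2}{3} + \frac{\left(J + d\right) \frac{1}{d + \frac{5}{3 d}}}{3} = - \frac{2}{3} + \frac{\frac{1}{d + \frac{5}{3 d}} \left(J + d\right)}{3} = - \frac{2}{3} + \frac{J + d}{3 \left(d + \frac{5}{3 d}\right)}$)
$M{\left(N,D \right)} = 6 + D \left(- \frac{13}{24} + \frac{N}{8}\right)$ ($M{\left(N,D \right)} = 6 + D \frac{-10 - 3 \left(1 - N\right)}{3 \left(5 + 3 \cdot 1^{2}\right)} = 6 + D \frac{-10 + \left(-3 + 3 N\right)}{3 \left(5 + 3 \cdot 1\right)} = 6 + D \frac{-13 + 3 N}{3 \left(5 + 3\right)} = 6 + D \frac{-13 + 3 N}{3 \cdot 8} = 6 + D \frac{1}{3} \cdot \frac{1}{8} \left(-13 + 3 N\right) = 6 + D \left(- \frac{13}{24} + \frac{N}{8}\right)$)
$M{\left(-24,7 \right)} + m{\left(-33,-9 \right)} = \left(6 + \frac{1}{24} \cdot 7 \left(-13 + 3 \left(-24\right)\right)\right) - 33 = \left(6 + \frac{1}{24} \cdot 7 \left(-13 - 72\right)\right) - 33 = \left(6 + \frac{1}{24} \cdot 7 \left(-85\right)\right) - 33 = \left(6 - \frac{595}{24}\right) - 33 = - \frac{451}{24} - 33 = - \frac{1243}{24}$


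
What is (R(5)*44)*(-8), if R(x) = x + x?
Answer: -3520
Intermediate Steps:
R(x) = 2*x
(R(5)*44)*(-8) = ((2*5)*44)*(-8) = (10*44)*(-8) = 440*(-8) = -3520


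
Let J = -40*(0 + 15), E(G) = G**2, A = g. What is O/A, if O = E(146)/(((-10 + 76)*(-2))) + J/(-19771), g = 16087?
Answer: -105339859/10495850541 ≈ -0.010036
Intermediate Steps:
A = 16087
J = -600 (J = -40*15 = -600)
O = -105339859/652443 (O = 146**2/(((-10 + 76)*(-2))) - 600/(-19771) = 21316/((66*(-2))) - 600*(-1/19771) = 21316/(-132) + 600/19771 = 21316*(-1/132) + 600/19771 = -5329/33 + 600/19771 = -105339859/652443 ≈ -161.45)
O/A = -105339859/652443/16087 = -105339859/652443*1/16087 = -105339859/10495850541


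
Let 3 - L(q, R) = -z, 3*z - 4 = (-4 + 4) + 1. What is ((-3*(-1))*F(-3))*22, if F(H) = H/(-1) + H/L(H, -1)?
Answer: 1089/7 ≈ 155.57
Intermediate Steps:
z = 5/3 (z = 4/3 + ((-4 + 4) + 1)/3 = 4/3 + (0 + 1)/3 = 4/3 + (1/3)*1 = 4/3 + 1/3 = 5/3 ≈ 1.6667)
L(q, R) = 14/3 (L(q, R) = 3 - (-1)*5/3 = 3 - 1*(-5/3) = 3 + 5/3 = 14/3)
F(H) = -11*H/14 (F(H) = H/(-1) + H/(14/3) = H*(-1) + H*(3/14) = -H + 3*H/14 = -11*H/14)
((-3*(-1))*F(-3))*22 = ((-3*(-1))*(-11/14*(-3)))*22 = (3*(33/14))*22 = (99/14)*22 = 1089/7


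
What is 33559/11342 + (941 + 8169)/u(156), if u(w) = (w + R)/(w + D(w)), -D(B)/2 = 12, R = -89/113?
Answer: 1541793539221/198927338 ≈ 7750.5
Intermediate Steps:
R = -89/113 (R = -89*1/113 = -89/113 ≈ -0.78761)
D(B) = -24 (D(B) = -2*12 = -24)
u(w) = (-89/113 + w)/(-24 + w) (u(w) = (w - 89/113)/(w - 24) = (-89/113 + w)/(-24 + w))
33559/11342 + (941 + 8169)/u(156) = 33559/11342 + (941 + 8169)/(((-89/113 + 156)/(-24 + 156))) = 33559*(1/11342) + 9110/(((17539/113)/132)) = 33559/11342 + 9110/(((1/132)*(17539/113))) = 33559/11342 + 9110/(17539/14916) = 33559/11342 + 9110*(14916/17539) = 33559/11342 + 135884760/17539 = 1541793539221/198927338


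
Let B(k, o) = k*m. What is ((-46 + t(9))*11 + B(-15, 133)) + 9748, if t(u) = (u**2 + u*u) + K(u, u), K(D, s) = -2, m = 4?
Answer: 10942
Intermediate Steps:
B(k, o) = 4*k (B(k, o) = k*4 = 4*k)
t(u) = -2 + 2*u**2 (t(u) = (u**2 + u*u) - 2 = (u**2 + u**2) - 2 = 2*u**2 - 2 = -2 + 2*u**2)
((-46 + t(9))*11 + B(-15, 133)) + 9748 = ((-46 + (-2 + 2*9**2))*11 + 4*(-15)) + 9748 = ((-46 + (-2 + 2*81))*11 - 60) + 9748 = ((-46 + (-2 + 162))*11 - 60) + 9748 = ((-46 + 160)*11 - 60) + 9748 = (114*11 - 60) + 9748 = (1254 - 60) + 9748 = 1194 + 9748 = 10942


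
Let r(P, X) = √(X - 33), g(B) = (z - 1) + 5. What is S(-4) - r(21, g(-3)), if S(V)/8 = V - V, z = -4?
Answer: -I*√33 ≈ -5.7446*I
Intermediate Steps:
S(V) = 0 (S(V) = 8*(V - V) = 8*0 = 0)
g(B) = 0 (g(B) = (-4 - 1) + 5 = -5 + 5 = 0)
r(P, X) = √(-33 + X)
S(-4) - r(21, g(-3)) = 0 - √(-33 + 0) = 0 - √(-33) = 0 - I*√33 = -I*√33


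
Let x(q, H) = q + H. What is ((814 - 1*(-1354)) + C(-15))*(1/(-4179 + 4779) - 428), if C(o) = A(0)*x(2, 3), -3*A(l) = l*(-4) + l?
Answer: -69592529/75 ≈ -9.2790e+5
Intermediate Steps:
x(q, H) = H + q
A(l) = l (A(l) = -(l*(-4) + l)/3 = -(-4*l + l)/3 = -(-1)*l = l)
C(o) = 0 (C(o) = 0*(3 + 2) = 0*5 = 0)
((814 - 1*(-1354)) + C(-15))*(1/(-4179 + 4779) - 428) = ((814 - 1*(-1354)) + 0)*(1/(-4179 + 4779) - 428) = ((814 + 1354) + 0)*(1/600 - 428) = (2168 + 0)*(1/600 - 428) = 2168*(-256799/600) = -69592529/75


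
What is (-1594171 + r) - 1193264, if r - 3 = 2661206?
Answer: -126226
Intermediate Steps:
r = 2661209 (r = 3 + 2661206 = 2661209)
(-1594171 + r) - 1193264 = (-1594171 + 2661209) - 1193264 = 1067038 - 1193264 = -126226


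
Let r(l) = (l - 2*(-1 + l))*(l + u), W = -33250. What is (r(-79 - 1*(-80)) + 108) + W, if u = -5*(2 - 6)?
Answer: -33121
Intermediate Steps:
u = 20 (u = -5*(-4) = 20)
r(l) = (2 - l)*(20 + l) (r(l) = (l - 2*(-1 + l))*(l + 20) = (l + (2 - 2*l))*(20 + l) = (2 - l)*(20 + l))
(r(-79 - 1*(-80)) + 108) + W = ((40 - (-79 - 1*(-80))**2 - 18*(-79 - 1*(-80))) + 108) - 33250 = ((40 - (-79 + 80)**2 - 18*(-79 + 80)) + 108) - 33250 = ((40 - 1*1**2 - 18*1) + 108) - 33250 = ((40 - 1*1 - 18) + 108) - 33250 = ((40 - 1 - 18) + 108) - 33250 = (21 + 108) - 33250 = 129 - 33250 = -33121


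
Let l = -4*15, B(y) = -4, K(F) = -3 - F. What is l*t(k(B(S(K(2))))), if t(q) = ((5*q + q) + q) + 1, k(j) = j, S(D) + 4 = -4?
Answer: 1620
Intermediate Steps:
S(D) = -8 (S(D) = -4 - 4 = -8)
l = -60
t(q) = 1 + 7*q (t(q) = (6*q + q) + 1 = 7*q + 1 = 1 + 7*q)
l*t(k(B(S(K(2))))) = -60*(1 + 7*(-4)) = -60*(1 - 28) = -60*(-27) = 1620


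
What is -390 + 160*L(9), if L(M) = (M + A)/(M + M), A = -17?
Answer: -4150/9 ≈ -461.11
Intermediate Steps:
L(M) = (-17 + M)/(2*M) (L(M) = (M - 17)/(M + M) = (-17 + M)/((2*M)) = (-17 + M)*(1/(2*M)) = (-17 + M)/(2*M))
-390 + 160*L(9) = -390 + 160*((½)*(-17 + 9)/9) = -390 + 160*((½)*(⅑)*(-8)) = -390 + 160*(-4/9) = -390 - 640/9 = -4150/9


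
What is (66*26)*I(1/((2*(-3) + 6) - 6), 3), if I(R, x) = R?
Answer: -286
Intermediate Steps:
(66*26)*I(1/((2*(-3) + 6) - 6), 3) = (66*26)/((2*(-3) + 6) - 6) = 1716/((-6 + 6) - 6) = 1716/(0 - 6) = 1716/(-6) = 1716*(-⅙) = -286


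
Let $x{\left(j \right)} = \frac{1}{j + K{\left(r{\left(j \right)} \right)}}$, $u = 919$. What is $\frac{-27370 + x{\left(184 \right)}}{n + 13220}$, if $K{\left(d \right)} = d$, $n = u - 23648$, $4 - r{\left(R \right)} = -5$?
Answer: $\frac{5282409}{1835237} \approx 2.8783$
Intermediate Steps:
$r{\left(R \right)} = 9$ ($r{\left(R \right)} = 4 - -5 = 4 + 5 = 9$)
$n = -22729$ ($n = 919 - 23648 = -22729$)
$x{\left(j \right)} = \frac{1}{9 + j}$ ($x{\left(j \right)} = \frac{1}{j + 9} = \frac{1}{9 + j}$)
$\frac{-27370 + x{\left(184 \right)}}{n + 13220} = \frac{-27370 + \frac{1}{9 + 184}}{-22729 + 13220} = \frac{-27370 + \frac{1}{193}}{-9509} = \left(-27370 + \frac{1}{193}\right) \left(- \frac{1}{9509}\right) = \left(- \frac{5282409}{193}\right) \left(- \frac{1}{9509}\right) = \frac{5282409}{1835237}$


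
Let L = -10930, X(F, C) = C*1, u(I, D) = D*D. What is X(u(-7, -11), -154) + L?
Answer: -11084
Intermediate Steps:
u(I, D) = D²
X(F, C) = C
X(u(-7, -11), -154) + L = -154 - 10930 = -11084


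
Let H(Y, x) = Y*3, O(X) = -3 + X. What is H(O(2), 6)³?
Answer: -27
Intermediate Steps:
H(Y, x) = 3*Y
H(O(2), 6)³ = (3*(-3 + 2))³ = (3*(-1))³ = (-3)³ = -27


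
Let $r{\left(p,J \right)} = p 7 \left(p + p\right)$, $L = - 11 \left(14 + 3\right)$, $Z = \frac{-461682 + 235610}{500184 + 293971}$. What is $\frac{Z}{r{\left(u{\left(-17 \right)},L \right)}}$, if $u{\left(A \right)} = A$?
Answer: $- \frac{16148}{229510795} \approx -7.0358 \cdot 10^{-5}$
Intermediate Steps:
$Z = - \frac{226072}{794155} \approx -0.28467$
$L = -187$ ($L = \left(-11\right) 17 = -187$)
$r{\left(p,J \right)} = 14 p^{2}$ ($r{\left(p,J \right)} = 7 p 2 p = 14 p^{2}$)
$\frac{Z}{r{\left(u{\left(-17 \right)},L \right)}} = - \frac{226072}{794155 \cdot 14 \left(-17\right)^{2}} = - \frac{226072}{794155 \cdot 14 \cdot 289} = - \frac{226072}{794155 \cdot 4046} = \left(- \frac{226072}{794155}\right) \frac{1}{4046} = - \frac{16148}{229510795}$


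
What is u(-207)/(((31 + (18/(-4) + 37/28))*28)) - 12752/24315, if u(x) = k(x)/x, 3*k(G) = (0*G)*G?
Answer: -12752/24315 ≈ -0.52445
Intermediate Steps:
k(G) = 0 (k(G) = ((0*G)*G)/3 = (0*G)/3 = (⅓)*0 = 0)
u(x) = 0 (u(x) = 0/x = 0)
u(-207)/(((31 + (18/(-4) + 37/28))*28)) - 12752/24315 = 0/(((31 + (18/(-4) + 37/28))*28)) - 12752/24315 = 0/(((31 + (18*(-¼) + 37*(1/28)))*28)) - 12752*1/24315 = 0/(((31 + (-9/2 + 37/28))*28)) - 12752/24315 = 0/(((31 - 89/28)*28)) - 12752/24315 = 0/(((779/28)*28)) - 12752/24315 = 0/779 - 12752/24315 = 0*(1/779) - 12752/24315 = 0 - 12752/24315 = -12752/24315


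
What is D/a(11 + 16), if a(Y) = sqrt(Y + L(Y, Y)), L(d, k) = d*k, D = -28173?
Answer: -9391*sqrt(21)/42 ≈ -1024.6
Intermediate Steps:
a(Y) = sqrt(Y + Y**2) (a(Y) = sqrt(Y + Y*Y) = sqrt(Y + Y**2))
D/a(11 + 16) = -28173*1/(sqrt(1 + (11 + 16))*sqrt(11 + 16)) = -28173*sqrt(3)/(9*sqrt(1 + 27)) = -28173*sqrt(21)/126 = -9391*sqrt(21)/42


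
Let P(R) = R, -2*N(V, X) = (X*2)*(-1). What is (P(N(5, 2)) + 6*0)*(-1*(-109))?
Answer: 218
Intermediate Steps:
N(V, X) = X (N(V, X) = -X*2*(-1)/2 = -2*X*(-1)/2 = -(-1)*X = X)
(P(N(5, 2)) + 6*0)*(-1*(-109)) = (2 + 6*0)*(-1*(-109)) = (2 + 0)*109 = 2*109 = 218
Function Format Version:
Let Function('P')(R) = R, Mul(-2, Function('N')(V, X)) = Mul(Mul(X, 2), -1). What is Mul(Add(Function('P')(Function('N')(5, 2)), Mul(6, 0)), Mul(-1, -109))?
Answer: 218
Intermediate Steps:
Function('N')(V, X) = X (Function('N')(V, X) = Mul(Rational(-1, 2), Mul(Mul(X, 2), -1)) = Mul(Rational(-1, 2), Mul(Mul(2, X), -1)) = Mul(Rational(-1, 2), Mul(-2, X)) = X)
Mul(Add(Function('P')(Function('N')(5, 2)), Mul(6, 0)), Mul(-1, -109)) = Mul(Add(2, Mul(6, 0)), Mul(-1, -109)) = Mul(Add(2, 0), 109) = Mul(2, 109) = 218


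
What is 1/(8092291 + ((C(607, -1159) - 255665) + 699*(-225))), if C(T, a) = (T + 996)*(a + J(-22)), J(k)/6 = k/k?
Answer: 1/5831092 ≈ 1.7149e-7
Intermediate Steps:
J(k) = 6 (J(k) = 6*(k/k) = 6*1 = 6)
C(T, a) = (6 + a)*(996 + T) (C(T, a) = (T + 996)*(a + 6) = (996 + T)*(6 + a) = (6 + a)*(996 + T))
1/(8092291 + ((C(607, -1159) - 255665) + 699*(-225))) = 1/(8092291 + (((5976 + 6*607 + 996*(-1159) + 607*(-1159)) - 255665) + 699*(-225))) = 1/(8092291 + (((5976 + 3642 - 1154364 - 703513) - 255665) - 157275)) = 1/(8092291 + ((-1848259 - 255665) - 157275)) = 1/(8092291 + (-2103924 - 157275)) = 1/(8092291 - 2261199) = 1/5831092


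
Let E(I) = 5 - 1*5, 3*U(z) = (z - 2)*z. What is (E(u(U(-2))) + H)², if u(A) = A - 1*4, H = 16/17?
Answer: 256/289 ≈ 0.88581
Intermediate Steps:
U(z) = z*(-2 + z)/3 (U(z) = ((z - 2)*z)/3 = ((-2 + z)*z)/3 = (z*(-2 + z))/3 = z*(-2 + z)/3)
H = 16/17 (H = 16*(1/17) = 16/17 ≈ 0.94118)
u(A) = -4 + A (u(A) = A - 4 = -4 + A)
E(I) = 0 (E(I) = 5 - 5 = 0)
(E(u(U(-2))) + H)² = (0 + 16/17)² = (16/17)² = 256/289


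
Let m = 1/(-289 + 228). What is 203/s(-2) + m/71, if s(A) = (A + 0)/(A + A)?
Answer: 1758385/4331 ≈ 406.00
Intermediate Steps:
m = -1/61 (m = 1/(-61) = -1/61 ≈ -0.016393)
s(A) = 1/2 (s(A) = A/((2*A)) = A*(1/(2*A)) = 1/2)
203/s(-2) + m/71 = 203/(1/2) - 1/61/71 = 203*2 - 1/61*1/71 = 406 - 1/4331 = 1758385/4331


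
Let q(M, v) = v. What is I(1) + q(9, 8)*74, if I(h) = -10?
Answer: 582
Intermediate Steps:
I(1) + q(9, 8)*74 = -10 + 8*74 = -10 + 592 = 582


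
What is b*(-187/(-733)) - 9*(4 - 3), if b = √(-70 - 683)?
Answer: -9 + 187*I*√753/733 ≈ -9.0 + 7.0006*I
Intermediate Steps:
b = I*√753 (b = √(-753) = I*√753 ≈ 27.441*I)
b*(-187/(-733)) - 9*(4 - 3) = (I*√753)*(-187/(-733)) - 9*(4 - 3) = (I*√753)*(-187*(-1/733)) - 9*1 = (I*√753)*(187/733) - 9 = 187*I*√753/733 - 9 = -9 + 187*I*√753/733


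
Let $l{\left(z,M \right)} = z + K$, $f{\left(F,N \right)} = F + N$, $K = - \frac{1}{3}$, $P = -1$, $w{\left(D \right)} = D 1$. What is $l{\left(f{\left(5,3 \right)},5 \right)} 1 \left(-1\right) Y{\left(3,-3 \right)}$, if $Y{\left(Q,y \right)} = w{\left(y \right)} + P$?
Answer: $\frac{92}{3} \approx 30.667$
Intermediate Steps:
$w{\left(D \right)} = D$
$K = - \frac{1}{3}$ ($K = \left(-1\right) \frac{1}{3} = - \frac{1}{3} \approx -0.33333$)
$l{\left(z,M \right)} = - \frac{1}{3} + z$ ($l{\left(z,M \right)} = z - \frac{1}{3} = - \frac{1}{3} + z$)
$Y{\left(Q,y \right)} = -1 + y$ ($Y{\left(Q,y \right)} = y - 1 = -1 + y$)
$l{\left(f{\left(5,3 \right)},5 \right)} 1 \left(-1\right) Y{\left(3,-3 \right)} = \left(- \frac{1}{3} + \left(5 + 3\right)\right) 1 \left(-1\right) \left(-1 - 3\right) = \left(- \frac{1}{3} + 8\right) \left(-1\right) \left(-4\right) = \frac{23}{3} \left(-1\right) \left(-4\right) = \left(- \frac{23}{3}\right) \left(-4\right) = \frac{92}{3}$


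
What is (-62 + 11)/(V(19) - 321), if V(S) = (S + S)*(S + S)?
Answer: -51/1123 ≈ -0.045414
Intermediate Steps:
V(S) = 4*S² (V(S) = (2*S)*(2*S) = 4*S²)
(-62 + 11)/(V(19) - 321) = (-62 + 11)/(4*19² - 321) = -51/(4*361 - 321) = -51/(1444 - 321) = -51/1123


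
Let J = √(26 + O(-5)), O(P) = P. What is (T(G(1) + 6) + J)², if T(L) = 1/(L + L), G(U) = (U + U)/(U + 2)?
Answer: 33609/1600 + 3*√21/20 ≈ 21.693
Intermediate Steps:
G(U) = 2*U/(2 + U) (G(U) = (2*U)/(2 + U) = 2*U/(2 + U))
J = √21 (J = √(26 - 5) = √21 ≈ 4.5826)
T(L) = 1/(2*L)
(T(G(1) + 6) + J)² = (1/(2*(2*1/(2 + 1) + 6)) + √21)² = (1/(2*(2*1/3 + 6)) + √21)² = (1/(2*(2*1*(⅓) + 6)) + √21)² = (1/(2*(⅔ + 6)) + √21)² = (1/(2*(20/3)) + √21)² = ((½)*(3/20) + √21)² = (3/40 + √21)²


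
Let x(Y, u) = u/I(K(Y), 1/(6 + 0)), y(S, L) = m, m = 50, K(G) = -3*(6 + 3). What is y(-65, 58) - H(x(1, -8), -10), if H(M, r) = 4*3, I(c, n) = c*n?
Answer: 38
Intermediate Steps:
K(G) = -27 (K(G) = -3*9 = -27)
y(S, L) = 50
x(Y, u) = -2*u/9 (x(Y, u) = u/((-27/(6 + 0))) = u/((-27/6)) = u/((-27*⅙)) = u/(-9/2) = u*(-2/9) = -2*u/9)
H(M, r) = 12
y(-65, 58) - H(x(1, -8), -10) = 50 - 1*12 = 50 - 12 = 38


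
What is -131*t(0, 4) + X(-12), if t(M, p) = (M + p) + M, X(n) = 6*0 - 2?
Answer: -526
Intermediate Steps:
X(n) = -2 (X(n) = 0 - 2 = -2)
t(M, p) = p + 2*M
-131*t(0, 4) + X(-12) = -131*(4 + 2*0) - 2 = -131*(4 + 0) - 2 = -131*4 - 2 = -524 - 2 = -526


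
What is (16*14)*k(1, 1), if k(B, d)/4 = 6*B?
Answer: 5376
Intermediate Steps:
k(B, d) = 24*B (k(B, d) = 4*(6*B) = 24*B)
(16*14)*k(1, 1) = (16*14)*(24*1) = 224*24 = 5376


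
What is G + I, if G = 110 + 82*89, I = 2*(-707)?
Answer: 5994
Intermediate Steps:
I = -1414
G = 7408 (G = 110 + 7298 = 7408)
G + I = 7408 - 1414 = 5994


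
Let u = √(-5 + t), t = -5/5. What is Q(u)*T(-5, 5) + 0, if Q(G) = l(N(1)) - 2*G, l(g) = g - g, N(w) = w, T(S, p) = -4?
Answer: 8*I*√6 ≈ 19.596*I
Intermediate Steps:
t = -1 (t = -5*⅕ = -1)
l(g) = 0
u = I*√6 (u = √(-5 - 1) = √(-6) = I*√6 ≈ 2.4495*I)
Q(G) = -2*G (Q(G) = 0 - 2*G = -2*G)
Q(u)*T(-5, 5) + 0 = -2*I*√6*(-4) + 0 = 8*I*√6 + 0 = 8*I*√6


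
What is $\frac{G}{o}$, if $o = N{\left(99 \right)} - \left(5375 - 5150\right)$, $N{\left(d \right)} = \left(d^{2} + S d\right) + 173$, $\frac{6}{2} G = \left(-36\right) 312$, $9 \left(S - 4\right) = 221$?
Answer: $- \frac{39}{131} \approx -0.29771$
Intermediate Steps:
$S = \frac{257}{9}$ ($S = 4 + \frac{1}{9} \cdot 221 = 4 + \frac{221}{9} = \frac{257}{9} \approx 28.556$)
$G = -3744$ ($G = \frac{\left(-36\right) 312}{3} = \frac{1}{3} \left(-11232\right) = -3744$)
$N{\left(d \right)} = 173 + d^{2} + \frac{257 d}{9}$ ($N{\left(d \right)} = \left(d^{2} + \frac{257 d}{9}\right) + 173 = 173 + d^{2} + \frac{257 d}{9}$)
$o = 12576$ ($o = \left(173 + 99^{2} + \frac{257}{9} \cdot 99\right) - \left(5375 - 5150\right) = \left(173 + 9801 + 2827\right) - \left(5375 - 5150\right) = 12801 - 225 = 12576$)
$\frac{G}{o} = - \frac{3744}{12576} = \left(-3744\right) \frac{1}{12576} = - \frac{39}{131}$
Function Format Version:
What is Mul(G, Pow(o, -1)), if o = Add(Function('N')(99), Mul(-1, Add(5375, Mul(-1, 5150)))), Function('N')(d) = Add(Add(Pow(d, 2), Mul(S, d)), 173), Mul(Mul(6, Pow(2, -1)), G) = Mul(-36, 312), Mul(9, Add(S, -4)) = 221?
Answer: Rational(-39, 131) ≈ -0.29771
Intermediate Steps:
S = Rational(257, 9) (S = Add(4, Mul(Rational(1, 9), 221)) = Add(4, Rational(221, 9)) = Rational(257, 9) ≈ 28.556)
G = -3744 (G = Mul(Rational(1, 3), Mul(-36, 312)) = Mul(Rational(1, 3), -11232) = -3744)
Function('N')(d) = Add(173, Pow(d, 2), Mul(Rational(257, 9), d)) (Function('N')(d) = Add(Add(Pow(d, 2), Mul(Rational(257, 9), d)), 173) = Add(173, Pow(d, 2), Mul(Rational(257, 9), d)))
o = 12576 (o = Add(Add(173, Pow(99, 2), Mul(Rational(257, 9), 99)), Mul(-1, Add(5375, Mul(-1, 5150)))) = Add(Add(173, 9801, 2827), Mul(-1, Add(5375, -5150))) = Add(12801, Mul(-1, 225)) = Add(12801, -225) = 12576)
Mul(G, Pow(o, -1)) = Mul(-3744, Pow(12576, -1)) = Mul(-3744, Rational(1, 12576)) = Rational(-39, 131)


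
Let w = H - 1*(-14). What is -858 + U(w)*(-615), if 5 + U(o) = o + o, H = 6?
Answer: -22383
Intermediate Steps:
w = 20 (w = 6 - 1*(-14) = 6 + 14 = 20)
U(o) = -5 + 2*o (U(o) = -5 + (o + o) = -5 + 2*o)
-858 + U(w)*(-615) = -858 + (-5 + 2*20)*(-615) = -858 + (-5 + 40)*(-615) = -858 + 35*(-615) = -858 - 21525 = -22383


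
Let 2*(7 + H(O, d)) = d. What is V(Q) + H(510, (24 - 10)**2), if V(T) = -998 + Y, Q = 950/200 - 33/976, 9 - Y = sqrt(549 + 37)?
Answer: -898 - sqrt(586) ≈ -922.21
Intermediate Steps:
H(O, d) = -7 + d/2
Y = 9 - sqrt(586) (Y = 9 - sqrt(549 + 37) = 9 - sqrt(586) ≈ -15.207)
Q = 4603/976 (Q = 950*(1/200) - 33*1/976 = 19/4 - 33/976 = 4603/976 ≈ 4.7162)
V(T) = -989 - sqrt(586) (V(T) = -998 + (9 - sqrt(586)) = -989 - sqrt(586))
V(Q) + H(510, (24 - 10)**2) = (-989 - sqrt(586)) + (-7 + (24 - 10)**2/2) = (-989 - sqrt(586)) + (-7 + (1/2)*14**2) = (-989 - sqrt(586)) + (-7 + (1/2)*196) = (-989 - sqrt(586)) + (-7 + 98) = (-989 - sqrt(586)) + 91 = -898 - sqrt(586)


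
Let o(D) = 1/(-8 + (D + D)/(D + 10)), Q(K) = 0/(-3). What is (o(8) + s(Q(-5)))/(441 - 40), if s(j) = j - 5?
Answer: -329/25664 ≈ -0.012820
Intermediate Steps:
Q(K) = 0 (Q(K) = 0*(-⅓) = 0)
s(j) = -5 + j
o(D) = 1/(-8 + 2*D/(10 + D)) (o(D) = 1/(-8 + (2*D)/(10 + D)) = 1/(-8 + 2*D/(10 + D)))
(o(8) + s(Q(-5)))/(441 - 40) = ((-10 - 1*8)/(2*(40 + 3*8)) + (-5 + 0))/(441 - 40) = ((-10 - 8)/(2*(40 + 24)) - 5)/401 = ((½)*(-18)/64 - 5)*(1/401) = ((½)*(1/64)*(-18) - 5)*(1/401) = (-9/64 - 5)*(1/401) = -329/64*1/401 = -329/25664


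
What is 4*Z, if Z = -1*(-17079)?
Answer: 68316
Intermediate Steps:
Z = 17079
4*Z = 4*17079 = 68316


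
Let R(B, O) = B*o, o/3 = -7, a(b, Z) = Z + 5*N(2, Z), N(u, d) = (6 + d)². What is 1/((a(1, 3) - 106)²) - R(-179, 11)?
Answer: -342835835/91204 ≈ -3759.0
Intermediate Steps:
a(b, Z) = Z + 5*(6 + Z)²
o = -21 (o = 3*(-7) = -21)
R(B, O) = -21*B (R(B, O) = B*(-21) = -21*B)
1/((a(1, 3) - 106)²) - R(-179, 11) = 1/(((3 + 5*(6 + 3)²) - 106)²) - (-21)*(-179) = 1/(((3 + 5*9²) - 106)²) - 1*3759 = 1/(((3 + 5*81) - 106)²) - 3759 = 1/(((3 + 405) - 106)²) - 3759 = 1/((408 - 106)²) - 3759 = 1/(302²) - 3759 = 1/91204 - 3759 = -342835835/91204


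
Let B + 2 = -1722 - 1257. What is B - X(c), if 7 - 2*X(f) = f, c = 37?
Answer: -2966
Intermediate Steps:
X(f) = 7/2 - f/2
B = -2981 (B = -2 + (-1722 - 1257) = -2 - 2979 = -2981)
B - X(c) = -2981 - (7/2 - ½*37) = -2981 - (7/2 - 37/2) = -2981 - 1*(-15) = -2981 + 15 = -2966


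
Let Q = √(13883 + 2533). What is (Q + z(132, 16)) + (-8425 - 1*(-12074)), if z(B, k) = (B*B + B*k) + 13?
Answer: 23198 + 12*√114 ≈ 23326.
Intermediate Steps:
z(B, k) = 13 + B² + B*k (z(B, k) = (B² + B*k) + 13 = 13 + B² + B*k)
Q = 12*√114 (Q = √16416 = 12*√114 ≈ 128.13)
(Q + z(132, 16)) + (-8425 - 1*(-12074)) = (12*√114 + (13 + 132² + 132*16)) + (-8425 - 1*(-12074)) = (12*√114 + (13 + 17424 + 2112)) + (-8425 + 12074) = (12*√114 + 19549) + 3649 = (19549 + 12*√114) + 3649 = 23198 + 12*√114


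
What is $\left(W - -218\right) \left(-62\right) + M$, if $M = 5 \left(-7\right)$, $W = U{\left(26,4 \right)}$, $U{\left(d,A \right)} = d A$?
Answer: $-19999$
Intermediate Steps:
$U{\left(d,A \right)} = A d$
$W = 104$ ($W = 4 \cdot 26 = 104$)
$M = -35$
$\left(W - -218\right) \left(-62\right) + M = \left(104 - -218\right) \left(-62\right) - 35 = \left(104 + 218\right) \left(-62\right) - 35 = 322 \left(-62\right) - 35 = -19964 - 35 = -19999$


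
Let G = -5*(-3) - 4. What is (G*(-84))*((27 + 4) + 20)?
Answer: -47124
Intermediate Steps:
G = 11 (G = 15 - 4 = 11)
(G*(-84))*((27 + 4) + 20) = (11*(-84))*((27 + 4) + 20) = -924*(31 + 20) = -924*51 = -47124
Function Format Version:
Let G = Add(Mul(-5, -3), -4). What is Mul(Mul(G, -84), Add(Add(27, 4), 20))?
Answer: -47124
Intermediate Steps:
G = 11 (G = Add(15, -4) = 11)
Mul(Mul(G, -84), Add(Add(27, 4), 20)) = Mul(Mul(11, -84), Add(Add(27, 4), 20)) = Mul(-924, Add(31, 20)) = Mul(-924, 51) = -47124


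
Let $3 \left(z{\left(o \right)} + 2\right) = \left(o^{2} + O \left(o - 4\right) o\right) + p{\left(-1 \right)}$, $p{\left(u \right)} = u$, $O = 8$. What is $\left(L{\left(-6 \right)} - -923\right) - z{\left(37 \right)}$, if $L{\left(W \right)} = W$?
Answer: $-2793$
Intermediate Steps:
$z{\left(o \right)} = - \frac{7}{3} + \frac{o^{2}}{3} + \frac{o \left(-32 + 8 o\right)}{3}$ ($z{\left(o \right)} = -2 + \frac{\left(o^{2} + 8 \left(o - 4\right) o\right) - 1}{3} = -2 + \frac{\left(o^{2} + 8 \left(-4 + o\right) o\right) - 1}{3} = -2 + \frac{\left(o^{2} + \left(-32 + 8 o\right) o\right) - 1}{3} = -2 + \frac{\left(o^{2} + o \left(-32 + 8 o\right)\right) - 1}{3} = -2 + \frac{-1 + o^{2} + o \left(-32 + 8 o\right)}{3} = -2 + \left(- \frac{1}{3} + \frac{o^{2}}{3} + \frac{o \left(-32 + 8 o\right)}{3}\right) = - \frac{7}{3} + \frac{o^{2}}{3} + \frac{o \left(-32 + 8 o\right)}{3}$)
$\left(L{\left(-6 \right)} - -923\right) - z{\left(37 \right)} = \left(-6 - -923\right) - \left(- \frac{7}{3} + 3 \cdot 37^{2} - \frac{1184}{3}\right) = \left(-6 + 923\right) - \left(- \frac{7}{3} + 3 \cdot 1369 - \frac{1184}{3}\right) = 917 - \left(- \frac{7}{3} + 4107 - \frac{1184}{3}\right) = 917 - 3710 = -2793$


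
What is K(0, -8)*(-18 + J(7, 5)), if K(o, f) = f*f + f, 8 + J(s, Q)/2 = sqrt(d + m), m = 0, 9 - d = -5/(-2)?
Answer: -1904 + 56*sqrt(26) ≈ -1618.5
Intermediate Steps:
d = 13/2 (d = 9 - (-5)/(-2) = 9 - (-5)*(-1)/2 = 9 - 1*5/2 = 9 - 5/2 = 13/2 ≈ 6.5000)
J(s, Q) = -16 + sqrt(26) (J(s, Q) = -16 + 2*sqrt(13/2 + 0) = -16 + 2*sqrt(13/2) = -16 + 2*(sqrt(26)/2) = -16 + sqrt(26))
K(o, f) = f + f**2 (K(o, f) = f**2 + f = f + f**2)
K(0, -8)*(-18 + J(7, 5)) = (-8*(1 - 8))*(-18 + (-16 + sqrt(26))) = (-8*(-7))*(-34 + sqrt(26)) = 56*(-34 + sqrt(26)) = -1904 + 56*sqrt(26)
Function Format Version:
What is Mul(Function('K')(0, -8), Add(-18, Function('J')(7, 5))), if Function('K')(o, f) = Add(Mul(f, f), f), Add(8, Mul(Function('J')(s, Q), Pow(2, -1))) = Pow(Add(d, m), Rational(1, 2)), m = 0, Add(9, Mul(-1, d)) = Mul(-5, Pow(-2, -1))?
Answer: Add(-1904, Mul(56, Pow(26, Rational(1, 2)))) ≈ -1618.5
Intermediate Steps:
d = Rational(13, 2) (d = Add(9, Mul(-1, Mul(-5, Pow(-2, -1)))) = Add(9, Mul(-1, Mul(-5, Rational(-1, 2)))) = Add(9, Mul(-1, Rational(5, 2))) = Add(9, Rational(-5, 2)) = Rational(13, 2) ≈ 6.5000)
Function('J')(s, Q) = Add(-16, Pow(26, Rational(1, 2))) (Function('J')(s, Q) = Add(-16, Mul(2, Pow(Add(Rational(13, 2), 0), Rational(1, 2)))) = Add(-16, Mul(2, Pow(Rational(13, 2), Rational(1, 2)))) = Add(-16, Mul(2, Mul(Rational(1, 2), Pow(26, Rational(1, 2))))) = Add(-16, Pow(26, Rational(1, 2))))
Function('K')(o, f) = Add(f, Pow(f, 2)) (Function('K')(o, f) = Add(Pow(f, 2), f) = Add(f, Pow(f, 2)))
Mul(Function('K')(0, -8), Add(-18, Function('J')(7, 5))) = Mul(Mul(-8, Add(1, -8)), Add(-18, Add(-16, Pow(26, Rational(1, 2))))) = Mul(Mul(-8, -7), Add(-34, Pow(26, Rational(1, 2)))) = Mul(56, Add(-34, Pow(26, Rational(1, 2)))) = Add(-1904, Mul(56, Pow(26, Rational(1, 2))))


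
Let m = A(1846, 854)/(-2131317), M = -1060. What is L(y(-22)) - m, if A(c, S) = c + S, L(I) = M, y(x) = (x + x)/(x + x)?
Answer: -251021480/236813 ≈ -1060.0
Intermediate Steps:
y(x) = 1 (y(x) = (2*x)/((2*x)) = (2*x)*(1/(2*x)) = 1)
L(I) = -1060
A(c, S) = S + c
m = -300/236813 (m = (854 + 1846)/(-2131317) = 2700*(-1/2131317) = -300/236813 ≈ -0.0012668)
L(y(-22)) - m = -1060 - 1*(-300/236813) = -1060 + 300/236813 = -251021480/236813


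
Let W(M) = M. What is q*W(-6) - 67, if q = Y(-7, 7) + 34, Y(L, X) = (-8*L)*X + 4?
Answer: -2647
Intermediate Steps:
Y(L, X) = 4 - 8*L*X (Y(L, X) = -8*L*X + 4 = 4 - 8*L*X)
q = 430 (q = (4 - 8*(-7)*7) + 34 = (4 + 392) + 34 = 396 + 34 = 430)
q*W(-6) - 67 = 430*(-6) - 67 = -2580 - 67 = -2647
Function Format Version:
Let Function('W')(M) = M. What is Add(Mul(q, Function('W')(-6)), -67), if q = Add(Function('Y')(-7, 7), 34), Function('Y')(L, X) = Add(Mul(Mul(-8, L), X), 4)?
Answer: -2647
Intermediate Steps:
Function('Y')(L, X) = Add(4, Mul(-8, L, X)) (Function('Y')(L, X) = Add(Mul(-8, L, X), 4) = Add(4, Mul(-8, L, X)))
q = 430 (q = Add(Add(4, Mul(-8, -7, 7)), 34) = Add(Add(4, 392), 34) = Add(396, 34) = 430)
Add(Mul(q, Function('W')(-6)), -67) = Add(Mul(430, -6), -67) = Add(-2580, -67) = -2647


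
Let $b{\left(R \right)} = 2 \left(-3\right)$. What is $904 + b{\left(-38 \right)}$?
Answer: $898$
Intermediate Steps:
$b{\left(R \right)} = -6$
$904 + b{\left(-38 \right)} = 904 - 6 = 898$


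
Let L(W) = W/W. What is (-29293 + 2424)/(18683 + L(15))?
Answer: -26869/18684 ≈ -1.4381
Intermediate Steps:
L(W) = 1
(-29293 + 2424)/(18683 + L(15)) = (-29293 + 2424)/(18683 + 1) = -26869/18684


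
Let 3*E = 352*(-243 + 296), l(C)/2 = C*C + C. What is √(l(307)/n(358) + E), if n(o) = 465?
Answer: 2*√358142070/465 ≈ 81.396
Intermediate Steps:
l(C) = 2*C + 2*C² (l(C) = 2*(C*C + C) = 2*(C² + C) = 2*(C + C²) = 2*C + 2*C²)
E = 18656/3 (E = (352*(-243 + 296))/3 = (352*53)/3 = (⅓)*18656 = 18656/3 ≈ 6218.7)
√(l(307)/n(358) + E) = √((2*307*(1 + 307))/465 + 18656/3) = √((2*307*308)*(1/465) + 18656/3) = √(189112*(1/465) + 18656/3) = √(189112/465 + 18656/3) = √(3080792/465) = 2*√358142070/465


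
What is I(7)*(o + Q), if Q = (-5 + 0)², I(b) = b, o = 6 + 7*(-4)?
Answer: 21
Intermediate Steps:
o = -22 (o = 6 - 28 = -22)
Q = 25 (Q = (-5)² = 25)
I(7)*(o + Q) = 7*(-22 + 25) = 7*3 = 21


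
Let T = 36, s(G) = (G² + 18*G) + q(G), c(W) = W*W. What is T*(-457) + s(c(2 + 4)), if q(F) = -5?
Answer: -14513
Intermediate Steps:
c(W) = W²
s(G) = -5 + G² + 18*G (s(G) = (G² + 18*G) - 5 = -5 + G² + 18*G)
T*(-457) + s(c(2 + 4)) = 36*(-457) + (-5 + ((2 + 4)²)² + 18*(2 + 4)²) = -16452 + (-5 + (6²)² + 18*6²) = -16452 + (-5 + 36² + 18*36) = -16452 + (-5 + 1296 + 648) = -16452 + 1939 = -14513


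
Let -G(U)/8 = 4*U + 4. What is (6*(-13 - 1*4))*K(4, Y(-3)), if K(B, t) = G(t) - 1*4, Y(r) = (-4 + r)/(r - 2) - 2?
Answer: 8568/5 ≈ 1713.6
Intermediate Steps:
G(U) = -32 - 32*U (G(U) = -8*(4*U + 4) = -8*(4 + 4*U) = -32 - 32*U)
Y(r) = -2 + (-4 + r)/(-2 + r) (Y(r) = (-4 + r)/(-2 + r) - 2 = -2 + (-4 + r)/(-2 + r))
K(B, t) = -36 - 32*t (K(B, t) = (-32 - 32*t) - 1*4 = (-32 - 32*t) - 4 = -36 - 32*t)
(6*(-13 - 1*4))*K(4, Y(-3)) = (6*(-13 - 1*4))*(-36 - (-32)*(-3)/(-2 - 3)) = (6*(-13 - 4))*(-36 - (-32)*(-3)/(-5)) = (6*(-17))*(-36 - (-32)*(-3)*(-1)/5) = -102*(-36 - 32*(-3/5)) = -102*(-36 + 96/5) = -102*(-84/5) = 8568/5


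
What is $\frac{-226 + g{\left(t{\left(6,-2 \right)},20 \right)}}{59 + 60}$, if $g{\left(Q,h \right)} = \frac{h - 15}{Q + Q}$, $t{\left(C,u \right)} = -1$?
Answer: $- \frac{457}{238} \approx -1.9202$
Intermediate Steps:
$g{\left(Q,h \right)} = \frac{-15 + h}{2 Q}$
$\frac{-226 + g{\left(t{\left(6,-2 \right)},20 \right)}}{59 + 60} = \frac{-226 + \frac{-15 + 20}{2 \left(-1\right)}}{59 + 60} = \frac{-226 + \frac{1}{2} \left(-1\right) 5}{119} = \left(-226 - \frac{5}{2}\right) \frac{1}{119} = \left(- \frac{457}{2}\right) \frac{1}{119} = - \frac{457}{238}$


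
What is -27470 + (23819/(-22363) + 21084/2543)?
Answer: -1561783494455/56869109 ≈ -27463.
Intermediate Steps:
-27470 + (23819/(-22363) + 21084/2543) = -27470 + (23819*(-1/22363) + 21084*(1/2543)) = -27470 + (-23819/22363 + 21084/2543) = -27470 + 410929775/56869109 = -1561783494455/56869109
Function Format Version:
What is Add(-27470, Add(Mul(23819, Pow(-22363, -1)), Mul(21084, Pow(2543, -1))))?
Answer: Rational(-1561783494455, 56869109) ≈ -27463.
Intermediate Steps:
Add(-27470, Add(Mul(23819, Pow(-22363, -1)), Mul(21084, Pow(2543, -1)))) = Add(-27470, Add(Mul(23819, Rational(-1, 22363)), Mul(21084, Rational(1, 2543)))) = Add(-27470, Add(Rational(-23819, 22363), Rational(21084, 2543))) = Add(-27470, Rational(410929775, 56869109)) = Rational(-1561783494455, 56869109)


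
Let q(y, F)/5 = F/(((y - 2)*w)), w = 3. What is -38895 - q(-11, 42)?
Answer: -505565/13 ≈ -38890.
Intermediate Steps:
q(y, F) = 5*F/(-6 + 3*y) (q(y, F) = 5*(F/(((y - 2)*3))) = 5*(F/(((-2 + y)*3))) = 5*(F/(-6 + 3*y)) = 5*F/(-6 + 3*y))
-38895 - q(-11, 42) = -38895 - 5*42/(3*(-2 - 11)) = -38895 - 5*42/(3*(-13)) = -38895 - 5*42*(-1)/(3*13) = -38895 - 1*(-70/13) = -38895 + 70/13 = -505565/13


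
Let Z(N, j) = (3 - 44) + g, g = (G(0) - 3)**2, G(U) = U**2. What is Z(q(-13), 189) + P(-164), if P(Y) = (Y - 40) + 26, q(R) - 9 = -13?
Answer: -210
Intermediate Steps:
q(R) = -4 (q(R) = 9 - 13 = -4)
g = 9 (g = (0**2 - 3)**2 = (0 - 3)**2 = (-3)**2 = 9)
Z(N, j) = -32 (Z(N, j) = (3 - 44) + 9 = -41 + 9 = -32)
P(Y) = -14 + Y (P(Y) = (-40 + Y) + 26 = -14 + Y)
Z(q(-13), 189) + P(-164) = -32 + (-14 - 164) = -32 - 178 = -210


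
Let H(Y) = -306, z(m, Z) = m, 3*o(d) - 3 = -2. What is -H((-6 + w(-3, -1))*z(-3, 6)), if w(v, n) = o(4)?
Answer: 306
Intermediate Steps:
o(d) = 1/3 (o(d) = 1 + (1/3)*(-2) = 1 - 2/3 = 1/3)
w(v, n) = 1/3
-H((-6 + w(-3, -1))*z(-3, 6)) = -1*(-306) = 306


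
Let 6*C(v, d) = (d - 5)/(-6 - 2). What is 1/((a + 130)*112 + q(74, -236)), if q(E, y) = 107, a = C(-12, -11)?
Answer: 3/44113 ≈ 6.8007e-5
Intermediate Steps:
C(v, d) = 5/48 - d/48 (C(v, d) = ((d - 5)/(-6 - 2))/6 = ((-5 + d)/(-8))/6 = ((-5 + d)*(-⅛))/6 = (5/8 - d/8)/6 = 5/48 - d/48)
a = ⅓ (a = 5/48 - 1/48*(-11) = 5/48 + 11/48 = ⅓ ≈ 0.33333)
1/((a + 130)*112 + q(74, -236)) = 1/((⅓ + 130)*112 + 107) = 1/((391/3)*112 + 107) = 1/(43792/3 + 107) = 1/(44113/3) = 3/44113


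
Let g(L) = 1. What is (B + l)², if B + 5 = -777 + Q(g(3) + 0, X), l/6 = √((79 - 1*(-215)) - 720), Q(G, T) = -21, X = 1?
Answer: 629473 - 9636*I*√426 ≈ 6.2947e+5 - 1.9888e+5*I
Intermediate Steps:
l = 6*I*√426 (l = 6*√((79 - 1*(-215)) - 720) = 6*√((79 + 215) - 720) = 6*√(294 - 720) = 6*√(-426) = 6*(I*√426) = 6*I*√426 ≈ 123.84*I)
B = -803 (B = -5 + (-777 - 21) = -5 - 798 = -803)
(B + l)² = (-803 + 6*I*√426)²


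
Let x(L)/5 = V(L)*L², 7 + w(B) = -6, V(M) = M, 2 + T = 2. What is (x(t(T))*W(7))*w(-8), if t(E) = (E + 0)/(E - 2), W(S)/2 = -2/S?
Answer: 0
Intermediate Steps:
T = 0 (T = -2 + 2 = 0)
W(S) = -4/S (W(S) = 2*(-2/S) = -4/S)
t(E) = E/(-2 + E)
w(B) = -13 (w(B) = -7 - 6 = -13)
x(L) = 5*L³ (x(L) = 5*(L*L²) = 5*L³)
(x(t(T))*W(7))*w(-8) = ((5*(0/(-2 + 0))³)*(-4/7))*(-13) = ((5*(0/(-2))³)*(-4*⅐))*(-13) = ((5*(0*(-½))³)*(-4/7))*(-13) = ((5*0³)*(-4/7))*(-13) = ((5*0)*(-4/7))*(-13) = (0*(-4/7))*(-13) = 0*(-13) = 0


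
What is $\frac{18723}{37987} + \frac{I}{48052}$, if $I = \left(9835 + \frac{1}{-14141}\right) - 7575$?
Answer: $\frac{13936354464469}{25812293072684} \approx 0.53991$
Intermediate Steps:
$I = \frac{31958659}{14141}$ ($I = \left(9835 - \frac{1}{14141}\right) - 7575 = \frac{139076734}{14141} - 7575 = \frac{31958659}{14141} \approx 2260.0$)
$\frac{18723}{37987} + \frac{I}{48052} = \frac{18723}{37987} + \frac{31958659}{14141 \cdot 48052} = 18723 \cdot \frac{1}{37987} + \frac{31958659}{14141} \cdot \frac{1}{48052} = \frac{18723}{37987} + \frac{31958659}{679503332} = \frac{13936354464469}{25812293072684}$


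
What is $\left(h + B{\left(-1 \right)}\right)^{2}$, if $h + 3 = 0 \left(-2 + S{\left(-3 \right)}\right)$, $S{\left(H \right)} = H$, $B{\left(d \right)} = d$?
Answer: $16$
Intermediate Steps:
$h = -3$ ($h = -3 + 0 \left(-2 - 3\right) = -3 + 0 \left(-5\right) = -3 + 0 = -3$)
$\left(h + B{\left(-1 \right)}\right)^{2} = \left(-3 - 1\right)^{2} = \left(-4\right)^{2} = 16$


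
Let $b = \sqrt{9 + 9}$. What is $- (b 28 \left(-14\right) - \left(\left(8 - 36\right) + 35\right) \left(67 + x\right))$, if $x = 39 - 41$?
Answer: $455 + 1176 \sqrt{2} \approx 2118.1$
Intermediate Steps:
$b = 3 \sqrt{2}$ ($b = \sqrt{18} = 3 \sqrt{2} \approx 4.2426$)
$x = -2$
$- (b 28 \left(-14\right) - \left(\left(8 - 36\right) + 35\right) \left(67 + x\right)) = - (3 \sqrt{2} \cdot 28 \left(-14\right) - \left(\left(8 - 36\right) + 35\right) \left(67 - 2\right)) = - (84 \sqrt{2} \left(-14\right) - \left(-28 + 35\right) 65) = - (- 1176 \sqrt{2} - 7 \cdot 65) = - (- 1176 \sqrt{2} - 455) = - (-455 - 1176 \sqrt{2}) = 455 + 1176 \sqrt{2}$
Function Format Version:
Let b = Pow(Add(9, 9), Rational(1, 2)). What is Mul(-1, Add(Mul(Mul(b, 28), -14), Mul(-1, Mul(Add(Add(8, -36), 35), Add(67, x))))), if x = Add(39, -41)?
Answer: Add(455, Mul(1176, Pow(2, Rational(1, 2)))) ≈ 2118.1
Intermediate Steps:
b = Mul(3, Pow(2, Rational(1, 2))) (b = Pow(18, Rational(1, 2)) = Mul(3, Pow(2, Rational(1, 2))) ≈ 4.2426)
x = -2
Mul(-1, Add(Mul(Mul(b, 28), -14), Mul(-1, Mul(Add(Add(8, -36), 35), Add(67, x))))) = Mul(-1, Add(Mul(Mul(Mul(3, Pow(2, Rational(1, 2))), 28), -14), Mul(-1, Mul(Add(Add(8, -36), 35), Add(67, -2))))) = Mul(-1, Add(Mul(Mul(84, Pow(2, Rational(1, 2))), -14), Mul(-1, Mul(Add(-28, 35), 65)))) = Mul(-1, Add(Mul(-1176, Pow(2, Rational(1, 2))), Mul(-1, Mul(7, 65)))) = Mul(-1, Add(Mul(-1176, Pow(2, Rational(1, 2))), Mul(-1, 455))) = Mul(-1, Add(Mul(-1176, Pow(2, Rational(1, 2))), -455)) = Mul(-1, Add(-455, Mul(-1176, Pow(2, Rational(1, 2))))) = Add(455, Mul(1176, Pow(2, Rational(1, 2))))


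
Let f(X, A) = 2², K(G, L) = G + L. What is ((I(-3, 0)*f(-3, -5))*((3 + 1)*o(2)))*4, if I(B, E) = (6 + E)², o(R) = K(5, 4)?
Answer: 20736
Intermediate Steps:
o(R) = 9 (o(R) = 5 + 4 = 9)
f(X, A) = 4
((I(-3, 0)*f(-3, -5))*((3 + 1)*o(2)))*4 = (((6 + 0)²*4)*((3 + 1)*9))*4 = ((6²*4)*(4*9))*4 = ((36*4)*36)*4 = (144*36)*4 = 5184*4 = 20736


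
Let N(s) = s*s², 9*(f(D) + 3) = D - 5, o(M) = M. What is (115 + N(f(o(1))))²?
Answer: 2920753936/531441 ≈ 5495.9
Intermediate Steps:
f(D) = -32/9 + D/9 (f(D) = -3 + (D - 5)/9 = -3 + (-5 + D)/9 = -3 + (-5/9 + D/9) = -32/9 + D/9)
N(s) = s³
(115 + N(f(o(1))))² = (115 + (-32/9 + (⅑)*1)³)² = (115 + (-32/9 + ⅑)³)² = (115 + (-31/9)³)² = (115 - 29791/729)² = (54044/729)² = 2920753936/531441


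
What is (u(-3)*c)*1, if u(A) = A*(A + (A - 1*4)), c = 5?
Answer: 150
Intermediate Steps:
u(A) = A*(-4 + 2*A) (u(A) = A*(A + (A - 4)) = A*(A + (-4 + A)) = A*(-4 + 2*A))
(u(-3)*c)*1 = ((2*(-3)*(-2 - 3))*5)*1 = ((2*(-3)*(-5))*5)*1 = (30*5)*1 = 150*1 = 150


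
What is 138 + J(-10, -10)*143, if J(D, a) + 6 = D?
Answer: -2150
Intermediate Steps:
J(D, a) = -6 + D
138 + J(-10, -10)*143 = 138 + (-6 - 10)*143 = 138 - 16*143 = 138 - 2288 = -2150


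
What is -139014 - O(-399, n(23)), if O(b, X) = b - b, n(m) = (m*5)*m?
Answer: -139014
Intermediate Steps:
n(m) = 5*m² (n(m) = (5*m)*m = 5*m²)
O(b, X) = 0
-139014 - O(-399, n(23)) = -139014 - 1*0 = -139014 + 0 = -139014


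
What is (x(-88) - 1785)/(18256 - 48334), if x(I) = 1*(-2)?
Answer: 1787/30078 ≈ 0.059412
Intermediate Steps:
x(I) = -2
(x(-88) - 1785)/(18256 - 48334) = (-2 - 1785)/(18256 - 48334) = -1787/(-30078) = -1787*(-1/30078) = 1787/30078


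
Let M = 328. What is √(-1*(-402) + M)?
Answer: √730 ≈ 27.019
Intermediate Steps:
√(-1*(-402) + M) = √(-1*(-402) + 328) = √(402 + 328) = √730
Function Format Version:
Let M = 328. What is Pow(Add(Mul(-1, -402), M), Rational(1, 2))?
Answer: Pow(730, Rational(1, 2)) ≈ 27.019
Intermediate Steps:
Pow(Add(Mul(-1, -402), M), Rational(1, 2)) = Pow(Add(Mul(-1, -402), 328), Rational(1, 2)) = Pow(Add(402, 328), Rational(1, 2)) = Pow(730, Rational(1, 2))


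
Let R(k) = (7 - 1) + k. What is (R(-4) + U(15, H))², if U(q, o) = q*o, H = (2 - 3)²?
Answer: 289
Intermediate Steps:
R(k) = 6 + k
H = 1 (H = (-1)² = 1)
U(q, o) = o*q
(R(-4) + U(15, H))² = ((6 - 4) + 1*15)² = (2 + 15)² = 17² = 289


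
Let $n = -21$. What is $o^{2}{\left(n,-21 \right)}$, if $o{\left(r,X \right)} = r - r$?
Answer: $0$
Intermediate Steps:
$o{\left(r,X \right)} = 0$
$o^{2}{\left(n,-21 \right)} = 0^{2} = 0$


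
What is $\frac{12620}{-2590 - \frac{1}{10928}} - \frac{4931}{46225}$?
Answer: $- \frac{6514517278051}{1308330258225} \approx -4.9793$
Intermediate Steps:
$\frac{12620}{-2590 - \frac{1}{10928}} - \frac{4931}{46225} = \frac{12620}{- \frac{28303521}{10928}} - \frac{4931}{46225} = 12620 \left(- \frac{10928}{28303521}\right) - \frac{4931}{46225} = - \frac{137911360}{28303521} - \frac{4931}{46225} = - \frac{6514517278051}{1308330258225}$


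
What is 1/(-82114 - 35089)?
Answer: -1/117203 ≈ -8.5322e-6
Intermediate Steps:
1/(-82114 - 35089) = 1/(-117203) = -1/117203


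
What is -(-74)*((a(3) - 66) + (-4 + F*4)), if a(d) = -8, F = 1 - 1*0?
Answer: -5476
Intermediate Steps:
F = 1 (F = 1 + 0 = 1)
-(-74)*((a(3) - 66) + (-4 + F*4)) = -(-74)*((-8 - 66) + (-4 + 1*4)) = -(-74)*(-74 + (-4 + 4)) = -(-74)*(-74 + 0) = -(-74)*(-74) = -1*5476 = -5476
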